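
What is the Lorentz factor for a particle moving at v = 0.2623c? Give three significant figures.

γ = 1.04

γ = 1/√(1 − 0.2623²) = 1/√0.9312 = 1.036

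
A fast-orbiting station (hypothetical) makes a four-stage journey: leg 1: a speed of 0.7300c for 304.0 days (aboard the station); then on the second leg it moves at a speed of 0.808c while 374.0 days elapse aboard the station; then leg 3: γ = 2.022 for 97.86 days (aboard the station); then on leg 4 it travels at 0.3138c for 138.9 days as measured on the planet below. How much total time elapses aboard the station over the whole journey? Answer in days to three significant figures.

τ = 908 days

Leg 1: 304.0 days is already measured aboard the station.
Leg 2: 374.0 days is already measured aboard the station.
Leg 3: 97.86 days is already measured aboard the station.
Leg 4: γ = 1/√(1 − 0.3138²) = 1/√0.9015 = 1.053; τ_4 = 138.9/1.053 = 131.9 days.
Total: 304.0 + 374.0 + 97.86 + 131.9 days.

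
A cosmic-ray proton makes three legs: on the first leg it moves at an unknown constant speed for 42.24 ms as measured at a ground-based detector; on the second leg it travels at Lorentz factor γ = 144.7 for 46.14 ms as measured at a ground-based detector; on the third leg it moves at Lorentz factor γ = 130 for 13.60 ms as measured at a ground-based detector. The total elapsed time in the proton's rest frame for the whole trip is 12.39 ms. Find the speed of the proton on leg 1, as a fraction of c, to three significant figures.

β = 0.959

Leg 1: speed unknown; τ_1 = 42.24/γ_1.
Leg 2: γ = 144.7; τ_2 = 46.14/144.7 = 0.3189 ms.
Leg 3: γ = 130; τ_3 = 13.60/130.0 = 0.1046 ms.
Total proper time: τ_1 + 0.3189 + 0.1046 = 12.39, so τ_1 = 12.39 − 0.4235 = 11.97 ms.
γ_1 = 42.24/11.97 = 3.530; β = √(1 − 1/γ²) = √0.9197.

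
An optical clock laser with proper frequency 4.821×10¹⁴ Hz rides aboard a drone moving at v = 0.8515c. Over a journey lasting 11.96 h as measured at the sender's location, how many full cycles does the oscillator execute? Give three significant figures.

N = 1.09×10¹⁹

γ = 1/√(1 − 0.8515²) = 1/√0.2749 = 1.907
The oscillator's own cycle count is N = f × τ where τ is the proper time aboard the drone. τ = Δt/γ = 11.96/1.907 = 6.271 h = 2.258×10⁴ s.
N = 4.821×10¹⁴ × 2.258×10⁴ = 1.088×10¹⁹.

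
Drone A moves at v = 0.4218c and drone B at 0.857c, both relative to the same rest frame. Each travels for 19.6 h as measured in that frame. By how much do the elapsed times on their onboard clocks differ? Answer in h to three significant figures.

A: γ = 1/√(1 − 0.4218²) = 1/√0.8221 = 1.103; τ_A = 19.6/1.103 = 17.77 h.
B: γ = 1/√(1 − 0.857²) = 1/√0.2656 = 1.941; τ_B = 19.6/1.941 = 10.10 h.

|τ_A − τ_B| = 7.67 h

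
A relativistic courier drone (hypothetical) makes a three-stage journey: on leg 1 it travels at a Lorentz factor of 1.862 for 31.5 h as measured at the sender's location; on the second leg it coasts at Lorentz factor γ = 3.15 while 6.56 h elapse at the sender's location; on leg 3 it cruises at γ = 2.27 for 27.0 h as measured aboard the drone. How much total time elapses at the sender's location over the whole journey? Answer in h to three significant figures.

Leg 1: 31.5 h is already measured at the sender's location.
Leg 2: 6.56 h is already measured at the sender's location.
Leg 3: γ = 2.27; Δt_3 = 2.270 × 27.0 = 61.29 h.
Total: 31.50 + 6.560 + 61.29 h.

Δt = 99.3 h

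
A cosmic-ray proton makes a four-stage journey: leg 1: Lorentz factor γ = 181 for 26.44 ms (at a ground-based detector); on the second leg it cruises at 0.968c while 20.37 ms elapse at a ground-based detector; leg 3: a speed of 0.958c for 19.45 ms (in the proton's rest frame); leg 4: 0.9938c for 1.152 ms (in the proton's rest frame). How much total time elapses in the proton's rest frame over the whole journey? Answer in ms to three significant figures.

Leg 1: γ = 181; τ_1 = 26.44/181.0 = 0.1461 ms.
Leg 2: γ = 1/√(1 − 0.968²) = 1/√0.06298 = 3.985; τ_2 = 20.37/3.985 = 5.112 ms.
Leg 3: 19.45 ms is already measured in the proton's rest frame.
Leg 4: 1.152 ms is already measured in the proton's rest frame.
Total: 0.1461 + 5.112 + 19.45 + 1.152 ms.

τ = 25.9 ms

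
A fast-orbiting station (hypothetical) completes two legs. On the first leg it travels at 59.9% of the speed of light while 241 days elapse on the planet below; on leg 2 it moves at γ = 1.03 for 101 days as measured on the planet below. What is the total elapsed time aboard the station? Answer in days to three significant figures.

Leg 1: β = 0.599; γ = 1/√(1 − 0.599²) = 1/√0.6412 = 1.249; τ_1 = 241/1.249 = 193.0 days.
Leg 2: γ = 1.03; τ_2 = 101/1.030 = 98.06 days.
Total: 193.0 + 98.06 days.

τ = 291 days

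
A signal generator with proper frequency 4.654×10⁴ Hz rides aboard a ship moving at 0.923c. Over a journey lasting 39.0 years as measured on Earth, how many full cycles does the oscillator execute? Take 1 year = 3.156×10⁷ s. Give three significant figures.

γ = 1/√(1 − 0.923²) = 1/√0.1481 = 2.599
The oscillator's own cycle count is N = f × τ where τ is the proper time on the ship. τ = Δt/γ = 39.0/2.599 = 15.01 years = 4.736×10⁸ s.
N = 4.654×10⁴ × 4.736×10⁸ = 2.204×10¹³.

N = 2.20×10¹³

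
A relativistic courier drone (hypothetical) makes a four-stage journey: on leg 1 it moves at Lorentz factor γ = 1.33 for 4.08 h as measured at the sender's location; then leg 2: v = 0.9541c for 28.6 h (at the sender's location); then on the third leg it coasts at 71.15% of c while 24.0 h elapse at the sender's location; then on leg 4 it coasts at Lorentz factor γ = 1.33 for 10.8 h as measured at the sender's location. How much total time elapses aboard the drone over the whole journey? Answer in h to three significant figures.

Leg 1: γ = 1.33; τ_1 = 4.08/1.330 = 3.068 h.
Leg 2: γ = 1/√(1 − 0.9541²) = 1/√0.08969 = 3.339; τ_2 = 28.6/3.339 = 8.565 h.
Leg 3: β = 0.7115; γ = 1/√(1 − 0.7115²) = 1/√0.4938 = 1.423; τ_3 = 24.0/1.423 = 16.86 h.
Leg 4: γ = 1.33; τ_4 = 10.8/1.330 = 8.120 h.
Total: 3.068 + 8.565 + 16.86 + 8.120 h.

τ = 36.6 h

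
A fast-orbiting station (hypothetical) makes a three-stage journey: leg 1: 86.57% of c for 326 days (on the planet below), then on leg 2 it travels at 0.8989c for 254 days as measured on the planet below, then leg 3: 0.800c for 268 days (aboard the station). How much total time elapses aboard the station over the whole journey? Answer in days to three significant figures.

τ = 542 days

Leg 1: β = 0.8657; γ = 1/√(1 − 0.8657²) = 1/√0.2506 = 1.998; τ_1 = 326/1.998 = 163.2 days.
Leg 2: γ = 1/√(1 − 0.8989²) = 1/√0.1920 = 2.282; τ_2 = 254/2.282 = 111.3 days.
Leg 3: 268 days is already measured aboard the station.
Total: 163.2 + 111.3 + 268.0 days.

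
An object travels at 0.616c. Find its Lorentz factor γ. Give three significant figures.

γ = 1/√(1 − 0.616²) = 1/√0.6205 = 1.269

γ = 1.27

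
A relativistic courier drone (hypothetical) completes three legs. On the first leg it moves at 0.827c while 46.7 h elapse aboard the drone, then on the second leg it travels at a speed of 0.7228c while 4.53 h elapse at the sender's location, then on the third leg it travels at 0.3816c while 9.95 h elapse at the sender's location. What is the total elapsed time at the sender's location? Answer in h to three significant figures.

Leg 1: γ = 1/√(1 − 0.827²) = 1/√0.3161 = 1.779; Δt_1 = 1.779 × 46.7 = 83.07 h.
Leg 2: 4.53 h is already measured at the sender's location.
Leg 3: 9.95 h is already measured at the sender's location.
Total: 83.07 + 4.530 + 9.950 h.

Δt = 97.5 h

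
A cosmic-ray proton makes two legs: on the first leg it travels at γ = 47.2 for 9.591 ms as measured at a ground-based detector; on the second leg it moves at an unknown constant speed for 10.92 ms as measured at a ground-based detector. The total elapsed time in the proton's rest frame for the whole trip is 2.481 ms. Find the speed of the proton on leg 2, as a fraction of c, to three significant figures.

Leg 1: γ = 47.2; τ_1 = 9.591/47.20 = 0.2032 ms.
Leg 2: speed unknown; τ_2 = 10.92/γ_2.
Total proper time: 0.2032 + τ_2 = 2.481, so τ_2 = 2.481 − 0.2032 = 2.278 ms.
γ_2 = 10.92/2.278 = 4.794; β = √(1 − 1/γ²) = √0.9565.

β = 0.978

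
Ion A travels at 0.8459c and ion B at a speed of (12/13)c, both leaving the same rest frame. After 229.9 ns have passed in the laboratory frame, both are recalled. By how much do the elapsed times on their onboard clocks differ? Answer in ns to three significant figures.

|τ_A − τ_B| = 34.2 ns

A: γ = 1/√(1 − 0.8459²) = 1/√0.2845 = 1.875; τ_A = 229.9/1.875 = 122.6 ns.
B: γ = 1/√(1 − (12/13)²) = 13/5 = 2.600; τ_B = 229.9/2.600 = 88.42 ns.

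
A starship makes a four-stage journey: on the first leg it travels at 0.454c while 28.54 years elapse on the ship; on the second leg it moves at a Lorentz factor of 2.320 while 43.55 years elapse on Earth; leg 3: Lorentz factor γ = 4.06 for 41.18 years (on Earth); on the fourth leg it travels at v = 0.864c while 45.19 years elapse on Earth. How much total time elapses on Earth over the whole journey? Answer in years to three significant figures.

Leg 1: γ = 1/√(1 − 0.454²) = 1/√0.7939 = 1.122; Δt_1 = 1.122 × 28.54 = 32.03 years.
Leg 2: 43.55 years is already measured on Earth.
Leg 3: 41.18 years is already measured on Earth.
Leg 4: 45.19 years is already measured on Earth.
Total: 32.03 + 43.55 + 41.18 + 45.19 years.

Δt = 162 years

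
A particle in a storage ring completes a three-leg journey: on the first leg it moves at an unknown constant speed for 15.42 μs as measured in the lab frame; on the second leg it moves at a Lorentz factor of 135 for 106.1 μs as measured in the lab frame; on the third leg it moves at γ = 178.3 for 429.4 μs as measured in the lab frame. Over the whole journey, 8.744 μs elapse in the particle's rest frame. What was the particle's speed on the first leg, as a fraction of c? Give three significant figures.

β = 0.933

Leg 1: speed unknown; τ_1 = 15.42/γ_1.
Leg 2: γ = 135; τ_2 = 106.1/135.0 = 0.7859 μs.
Leg 3: γ = 178.3; τ_3 = 429.4/178.3 = 2.408 μs.
Total proper time: τ_1 + 0.7859 + 2.408 = 8.744, so τ_1 = 8.744 − 3.194 = 5.550 μs.
γ_1 = 15.42/5.550 = 2.778; β = √(1 − 1/γ²) = √0.8705.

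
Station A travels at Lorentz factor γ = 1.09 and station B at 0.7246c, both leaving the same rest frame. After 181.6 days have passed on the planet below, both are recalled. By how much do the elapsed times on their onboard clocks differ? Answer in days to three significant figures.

A: γ = 1.09; τ_A = 181.6/1.090 = 166.6 days.
B: γ = 1/√(1 − 0.7246²) = 1/√0.4750 = 1.451; τ_B = 181.6/1.451 = 125.2 days.

|τ_A − τ_B| = 41.5 days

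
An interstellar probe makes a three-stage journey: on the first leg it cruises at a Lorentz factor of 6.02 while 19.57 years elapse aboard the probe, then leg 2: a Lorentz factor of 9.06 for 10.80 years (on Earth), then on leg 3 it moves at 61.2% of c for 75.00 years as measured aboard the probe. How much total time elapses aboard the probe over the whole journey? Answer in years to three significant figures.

Leg 1: 19.57 years is already measured aboard the probe.
Leg 2: γ = 9.06; τ_2 = 10.80/9.060 = 1.192 years.
Leg 3: 75.00 years is already measured aboard the probe.
Total: 19.57 + 1.192 + 75.00 years.

τ = 95.8 years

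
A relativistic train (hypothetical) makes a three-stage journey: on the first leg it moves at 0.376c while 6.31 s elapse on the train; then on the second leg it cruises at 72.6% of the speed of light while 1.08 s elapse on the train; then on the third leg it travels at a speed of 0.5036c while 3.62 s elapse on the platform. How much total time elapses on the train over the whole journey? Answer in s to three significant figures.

τ = 10.5 s

Leg 1: 6.31 s is already measured on the train.
Leg 2: 1.08 s is already measured on the train.
Leg 3: γ = 1/√(1 − 0.5036²) = 1/√0.7464 = 1.157; τ_3 = 3.62/1.157 = 3.127 s.
Total: 6.310 + 1.080 + 3.127 s.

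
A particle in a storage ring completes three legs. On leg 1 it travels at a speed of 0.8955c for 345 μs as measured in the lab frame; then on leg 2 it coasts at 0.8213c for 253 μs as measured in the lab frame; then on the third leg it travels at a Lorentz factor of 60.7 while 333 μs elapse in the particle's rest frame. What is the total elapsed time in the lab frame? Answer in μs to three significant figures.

Δt = 2.08×10⁴ μs

Leg 1: 345 μs is already measured in the lab frame.
Leg 2: 253 μs is already measured in the lab frame.
Leg 3: γ = 60.7; Δt_3 = 60.70 × 333 = 2.021×10⁴ μs.
Total: 345.0 + 253.0 + 2.021×10⁴ μs.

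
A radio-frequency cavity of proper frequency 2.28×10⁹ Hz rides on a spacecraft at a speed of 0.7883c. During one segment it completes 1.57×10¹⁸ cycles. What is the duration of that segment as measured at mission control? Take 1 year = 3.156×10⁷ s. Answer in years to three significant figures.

Δt = 35.5 years

γ = 1/√(1 − 0.7883²) = 1/√0.3786 = 1.625
Proper time for N cycles: τ = N/f = 1.57×10¹⁸/(2.28×10⁹) = 6.886×10⁸ s = 21.82 years.
Lab-frame duration Δt = γτ = 1.625 × 21.82 = 35.46 years.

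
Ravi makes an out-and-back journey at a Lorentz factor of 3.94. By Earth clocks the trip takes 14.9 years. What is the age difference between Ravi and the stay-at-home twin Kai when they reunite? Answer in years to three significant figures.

γ = 3.94
Ravi's elapsed proper time: τ = 14.9/3.940 = 3.782 years.
Age gap = Δt − τ = 14.9 − 3.782 years.

Δt − τ = 11.1 years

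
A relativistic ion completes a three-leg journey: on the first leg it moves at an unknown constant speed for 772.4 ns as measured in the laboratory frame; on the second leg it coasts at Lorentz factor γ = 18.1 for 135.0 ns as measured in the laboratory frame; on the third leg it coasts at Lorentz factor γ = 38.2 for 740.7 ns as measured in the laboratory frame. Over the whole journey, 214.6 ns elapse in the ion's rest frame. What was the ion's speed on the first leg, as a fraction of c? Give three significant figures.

Leg 1: speed unknown; τ_1 = 772.4/γ_1.
Leg 2: γ = 18.1; τ_2 = 135.0/18.10 = 7.459 ns.
Leg 3: γ = 38.2; τ_3 = 740.7/38.20 = 19.39 ns.
Total proper time: τ_1 + 7.459 + 19.39 = 214.6, so τ_1 = 214.6 − 26.85 = 187.8 ns.
γ_1 = 772.4/187.8 = 4.114; β = √(1 − 1/γ²) = √0.9409.

β = 0.970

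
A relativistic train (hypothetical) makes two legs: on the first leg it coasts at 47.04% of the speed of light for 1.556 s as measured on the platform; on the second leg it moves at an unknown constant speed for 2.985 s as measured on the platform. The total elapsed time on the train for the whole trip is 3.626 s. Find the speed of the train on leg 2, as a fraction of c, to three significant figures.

β = 0.656

Leg 1: β = 0.4704; γ = 1/√(1 − 0.4704²) = 1/√0.7787 = 1.133; τ_1 = 1.556/1.133 = 1.373 s.
Leg 2: speed unknown; τ_2 = 2.985/γ_2.
Total proper time: 1.373 + τ_2 = 3.626, so τ_2 = 3.626 − 1.373 = 2.253 s.
γ_2 = 2.985/2.253 = 1.325; β = √(1 − 1/γ²) = √0.4304.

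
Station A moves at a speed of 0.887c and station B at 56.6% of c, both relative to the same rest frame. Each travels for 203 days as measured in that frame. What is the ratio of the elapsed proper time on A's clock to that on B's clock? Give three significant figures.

A: γ = 1/√(1 − 0.887²) = 1/√0.2132 = 2.166. B: β = 0.566; γ = 1/√(1 − 0.566²) = 1/√0.6796 = 1.213.
τ_A/τ_B = γ_B/γ_A = 1.213/2.166 = 0.5601, so τ_A/τ_B = 0.5601.

τ_A/τ_B = 0.560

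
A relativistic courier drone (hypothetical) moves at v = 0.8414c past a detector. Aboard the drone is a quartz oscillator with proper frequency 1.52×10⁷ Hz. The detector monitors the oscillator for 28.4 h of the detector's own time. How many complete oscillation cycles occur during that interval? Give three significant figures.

N = 8.40×10¹¹

γ = 1/√(1 − 0.8414²) = 1/√0.2920 = 1.850
During 28.4 h of lab time, the oscillator's proper time advances by τ = Δt/γ = 28.4/1.850 = 15.35 h = 5.525×10⁴ s.
N = f × τ = 1.52×10⁷ × 5.525×10⁴ = 8.398×10¹¹.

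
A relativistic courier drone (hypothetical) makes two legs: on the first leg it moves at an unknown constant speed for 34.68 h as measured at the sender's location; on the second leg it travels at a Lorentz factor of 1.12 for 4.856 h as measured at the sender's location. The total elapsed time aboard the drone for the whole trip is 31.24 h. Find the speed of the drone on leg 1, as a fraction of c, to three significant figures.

β = 0.631

Leg 1: speed unknown; τ_1 = 34.68/γ_1.
Leg 2: γ = 1.12; τ_2 = 4.856/1.120 = 4.336 h.
Total proper time: τ_1 + 4.336 = 31.24, so τ_1 = 31.24 − 4.336 = 26.90 h.
γ_1 = 34.68/26.90 = 1.289; β = √(1 − 1/γ²) = √0.3982.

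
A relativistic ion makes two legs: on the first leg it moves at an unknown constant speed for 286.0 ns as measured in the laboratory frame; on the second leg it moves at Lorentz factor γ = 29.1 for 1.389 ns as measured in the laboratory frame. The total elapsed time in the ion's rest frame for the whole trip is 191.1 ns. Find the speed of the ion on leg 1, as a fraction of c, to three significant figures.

Leg 1: speed unknown; τ_1 = 286.0/γ_1.
Leg 2: γ = 29.1; τ_2 = 1.389/29.10 = 0.04773 ns.
Total proper time: τ_1 + 0.04773 = 191.1, so τ_1 = 191.1 − 0.04773 = 191.1 ns.
γ_1 = 286.0/191.1 = 1.497; β = √(1 − 1/γ²) = √0.5538.

β = 0.744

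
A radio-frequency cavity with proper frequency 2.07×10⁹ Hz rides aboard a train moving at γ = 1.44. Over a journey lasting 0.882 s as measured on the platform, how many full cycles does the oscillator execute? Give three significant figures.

N = 1.27×10⁹

γ = 1.44
The oscillator's own cycle count is N = f × τ where τ is the proper time on the train. τ = Δt/γ = 0.882/1.440 = 0.6125 s = 6.125×10⁻¹ s.
N = 2.07×10⁹ × 6.125×10⁻¹ = 1.268×10⁹.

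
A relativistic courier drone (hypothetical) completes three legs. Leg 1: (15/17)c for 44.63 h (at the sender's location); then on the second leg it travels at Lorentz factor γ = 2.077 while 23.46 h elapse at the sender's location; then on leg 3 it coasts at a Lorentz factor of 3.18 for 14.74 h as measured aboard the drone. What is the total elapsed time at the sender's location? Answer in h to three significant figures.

Leg 1: 44.63 h is already measured at the sender's location.
Leg 2: 23.46 h is already measured at the sender's location.
Leg 3: γ = 3.18; Δt_3 = 3.180 × 14.74 = 46.87 h.
Total: 44.63 + 23.46 + 46.87 h.

Δt = 115 h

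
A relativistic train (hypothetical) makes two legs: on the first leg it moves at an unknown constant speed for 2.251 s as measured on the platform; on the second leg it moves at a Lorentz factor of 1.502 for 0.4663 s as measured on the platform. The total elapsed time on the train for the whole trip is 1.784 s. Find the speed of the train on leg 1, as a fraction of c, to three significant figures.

β = 0.756

Leg 1: speed unknown; τ_1 = 2.251/γ_1.
Leg 2: γ = 1.502; τ_2 = 0.4663/1.502 = 0.3105 s.
Total proper time: τ_1 + 0.3105 = 1.784, so τ_1 = 1.784 − 0.3105 = 1.474 s.
γ_1 = 2.251/1.474 = 1.528; β = √(1 − 1/γ²) = √0.5715.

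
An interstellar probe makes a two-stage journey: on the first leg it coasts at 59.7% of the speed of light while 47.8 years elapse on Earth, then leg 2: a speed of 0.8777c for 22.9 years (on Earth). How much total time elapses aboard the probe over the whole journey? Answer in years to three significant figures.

Leg 1: β = 0.597; γ = 1/√(1 − 0.597²) = 1/√0.6436 = 1.247; τ_1 = 47.8/1.247 = 38.35 years.
Leg 2: γ = 1/√(1 − 0.8777²) = 1/√0.2296 = 2.087; τ_2 = 22.9/2.087 = 10.97 years.
Total: 38.35 + 10.97 years.

τ = 49.3 years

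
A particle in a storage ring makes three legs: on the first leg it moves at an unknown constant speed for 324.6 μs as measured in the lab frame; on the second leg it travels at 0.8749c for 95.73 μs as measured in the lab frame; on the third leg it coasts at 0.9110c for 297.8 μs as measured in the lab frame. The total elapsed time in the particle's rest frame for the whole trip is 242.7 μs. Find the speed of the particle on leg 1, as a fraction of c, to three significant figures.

β = 0.974

Leg 1: speed unknown; τ_1 = 324.6/γ_1.
Leg 2: γ = 1/√(1 − 0.8749²) = 1/√0.2345 = 2.065; τ_2 = 95.73/2.065 = 46.36 μs.
Leg 3: γ = 1/√(1 − 0.9110²) = 1/√0.1701 = 2.425; τ_3 = 297.8/2.425 = 122.8 μs.
Total proper time: τ_1 + 46.36 + 122.8 = 242.7, so τ_1 = 242.7 − 169.2 = 73.52 μs.
γ_1 = 324.6/73.52 = 4.415; β = √(1 − 1/γ²) = √0.9487.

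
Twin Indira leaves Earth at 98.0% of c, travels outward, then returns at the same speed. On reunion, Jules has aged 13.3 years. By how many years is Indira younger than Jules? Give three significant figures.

β = 0.980; γ = 1/√(1 − 0.980²) = 1/√0.03960 = 5.025
Indira's elapsed proper time: τ = 13.3/5.025 = 2.647 years.
Age gap = Δt − τ = 13.3 − 2.647 years.

Δt − τ = 10.7 years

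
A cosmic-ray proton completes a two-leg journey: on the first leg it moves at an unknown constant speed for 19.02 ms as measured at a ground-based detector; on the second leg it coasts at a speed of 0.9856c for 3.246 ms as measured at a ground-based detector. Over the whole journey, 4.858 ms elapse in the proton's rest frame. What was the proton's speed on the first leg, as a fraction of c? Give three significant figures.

Leg 1: speed unknown; τ_1 = 19.02/γ_1.
Leg 2: γ = 1/√(1 − 0.9856²) = 1/√0.02859 = 5.914; τ_2 = 3.246/5.914 = 0.5489 ms.
Total proper time: τ_1 + 0.5489 = 4.858, so τ_1 = 4.858 − 0.5489 = 4.309 ms.
γ_1 = 19.02/4.309 = 4.414; β = √(1 − 1/γ²) = √0.9487.

β = 0.974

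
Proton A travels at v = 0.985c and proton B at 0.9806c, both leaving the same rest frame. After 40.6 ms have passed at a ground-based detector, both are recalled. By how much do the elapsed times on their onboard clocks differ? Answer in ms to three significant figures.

A: γ = 1/√(1 − 0.985²) = 1/√0.02977 = 5.795; τ_A = 40.6/5.795 = 7.006 ms.
B: γ = 1/√(1 − 0.9806²) = 1/√0.03842 = 5.102; τ_B = 40.6/5.102 = 7.958 ms.

|τ_A − τ_B| = 0.953 ms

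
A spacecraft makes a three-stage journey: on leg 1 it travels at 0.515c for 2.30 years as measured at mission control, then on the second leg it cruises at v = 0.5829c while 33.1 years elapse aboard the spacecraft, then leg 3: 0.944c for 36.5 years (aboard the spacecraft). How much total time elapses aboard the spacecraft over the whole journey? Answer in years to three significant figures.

τ = 71.6 years

Leg 1: γ = 1/√(1 − 0.515²) = 1/√0.7348 = 1.167; τ_1 = 2.30/1.167 = 1.972 years.
Leg 2: 33.1 years is already measured aboard the spacecraft.
Leg 3: 36.5 years is already measured aboard the spacecraft.
Total: 1.972 + 33.10 + 36.50 years.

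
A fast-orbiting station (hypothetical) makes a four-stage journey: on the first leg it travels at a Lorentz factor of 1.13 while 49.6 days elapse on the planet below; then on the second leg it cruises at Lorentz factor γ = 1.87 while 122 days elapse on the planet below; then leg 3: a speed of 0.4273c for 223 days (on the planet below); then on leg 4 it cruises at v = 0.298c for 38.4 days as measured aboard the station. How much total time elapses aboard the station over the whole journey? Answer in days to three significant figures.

τ = 349 days

Leg 1: γ = 1.13; τ_1 = 49.6/1.130 = 43.89 days.
Leg 2: γ = 1.87; τ_2 = 122/1.870 = 65.24 days.
Leg 3: γ = 1/√(1 − 0.4273²) = 1/√0.8174 = 1.106; τ_3 = 223/1.106 = 201.6 days.
Leg 4: 38.4 days is already measured aboard the station.
Total: 43.89 + 65.24 + 201.6 + 38.40 days.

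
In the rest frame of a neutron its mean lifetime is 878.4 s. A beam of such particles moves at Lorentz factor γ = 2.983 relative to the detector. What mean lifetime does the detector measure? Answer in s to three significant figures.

Δt = 2620 s

γ = 2.983
The rest-frame lifetime is the proper time; the lab measures the dilated interval Δt = γτ₀ = 2.983 × 878.4 s.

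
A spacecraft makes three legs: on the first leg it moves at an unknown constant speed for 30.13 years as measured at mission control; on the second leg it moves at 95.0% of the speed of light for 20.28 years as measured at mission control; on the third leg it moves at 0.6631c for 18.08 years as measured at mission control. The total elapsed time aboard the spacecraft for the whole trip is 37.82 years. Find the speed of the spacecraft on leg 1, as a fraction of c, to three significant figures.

β = 0.803

Leg 1: speed unknown; τ_1 = 30.13/γ_1.
Leg 2: β = 0.950; γ = 1/√(1 − 0.950²) = 1/√0.09750 = 3.203; τ_2 = 20.28/3.203 = 6.332 years.
Leg 3: γ = 1/√(1 − 0.6631²) = 1/√0.5603 = 1.336; τ_3 = 18.08/1.336 = 13.53 years.
Total proper time: τ_1 + 6.332 + 13.53 = 37.82, so τ_1 = 37.82 − 19.87 = 17.95 years.
γ_1 = 30.13/17.95 = 1.678; β = √(1 − 1/γ²) = √0.6449.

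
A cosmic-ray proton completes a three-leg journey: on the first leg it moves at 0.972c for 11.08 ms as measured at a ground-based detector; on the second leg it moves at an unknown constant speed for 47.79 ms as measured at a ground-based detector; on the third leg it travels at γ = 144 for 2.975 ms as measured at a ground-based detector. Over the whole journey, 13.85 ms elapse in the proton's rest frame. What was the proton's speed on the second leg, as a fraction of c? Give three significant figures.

β = 0.972

Leg 1: γ = 1/√(1 − 0.972²) = 1/√0.05522 = 4.256; τ_1 = 11.08/4.256 = 2.604 ms.
Leg 2: speed unknown; τ_2 = 47.79/γ_2.
Leg 3: γ = 144; τ_3 = 2.975/144.0 = 0.02066 ms.
Total proper time: 2.604 + τ_2 + 0.02066 = 13.85, so τ_2 = 13.85 − 2.624 = 11.23 ms.
γ_2 = 47.79/11.23 = 4.257; β = √(1 − 1/γ²) = √0.9448.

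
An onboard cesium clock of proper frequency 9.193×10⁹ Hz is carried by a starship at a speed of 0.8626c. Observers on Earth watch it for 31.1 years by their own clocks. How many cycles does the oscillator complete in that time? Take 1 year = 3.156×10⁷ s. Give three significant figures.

N = 4.56×10¹⁸

γ = 1/√(1 − 0.8626²) = 1/√0.2559 = 1.977
During 31.1 years of lab time, the oscillator's proper time advances by τ = Δt/γ = 31.1/1.977 = 15.73 years = 4.965×10⁸ s.
N = f × τ = 9.193×10⁹ × 4.965×10⁸ = 4.565×10¹⁸.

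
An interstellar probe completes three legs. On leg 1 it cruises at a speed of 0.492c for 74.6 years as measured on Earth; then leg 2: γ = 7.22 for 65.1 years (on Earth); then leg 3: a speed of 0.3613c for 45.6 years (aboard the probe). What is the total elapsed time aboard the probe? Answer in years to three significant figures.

Leg 1: γ = 1/√(1 − 0.492²) = 1/√0.7579 = 1.149; τ_1 = 74.6/1.149 = 64.95 years.
Leg 2: γ = 7.22; τ_2 = 65.1/7.220 = 9.017 years.
Leg 3: 45.6 years is already measured aboard the probe.
Total: 64.95 + 9.017 + 45.60 years.

τ = 120 years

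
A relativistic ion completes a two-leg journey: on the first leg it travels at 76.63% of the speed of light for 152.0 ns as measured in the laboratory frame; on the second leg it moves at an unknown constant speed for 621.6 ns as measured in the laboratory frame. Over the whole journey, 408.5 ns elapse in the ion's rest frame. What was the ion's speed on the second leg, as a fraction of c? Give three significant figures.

β = 0.866

Leg 1: β = 0.7663; γ = 1/√(1 − 0.7663²) = 1/√0.4128 = 1.556; τ_1 = 152.0/1.556 = 97.66 ns.
Leg 2: speed unknown; τ_2 = 621.6/γ_2.
Total proper time: 97.66 + τ_2 = 408.5, so τ_2 = 408.5 − 97.66 = 310.8 ns.
γ_2 = 621.6/310.8 = 2.000; β = √(1 − 1/γ²) = √0.7499.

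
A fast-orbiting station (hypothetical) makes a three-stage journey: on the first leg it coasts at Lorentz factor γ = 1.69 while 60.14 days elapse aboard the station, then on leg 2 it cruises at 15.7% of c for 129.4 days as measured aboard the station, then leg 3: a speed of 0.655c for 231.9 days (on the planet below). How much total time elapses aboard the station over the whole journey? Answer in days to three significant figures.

Leg 1: 60.14 days is already measured aboard the station.
Leg 2: 129.4 days is already measured aboard the station.
Leg 3: γ = 1/√(1 − 0.655²) = 1/√0.5710 = 1.323; τ_3 = 231.9/1.323 = 175.2 days.
Total: 60.14 + 129.4 + 175.2 days.

τ = 365 days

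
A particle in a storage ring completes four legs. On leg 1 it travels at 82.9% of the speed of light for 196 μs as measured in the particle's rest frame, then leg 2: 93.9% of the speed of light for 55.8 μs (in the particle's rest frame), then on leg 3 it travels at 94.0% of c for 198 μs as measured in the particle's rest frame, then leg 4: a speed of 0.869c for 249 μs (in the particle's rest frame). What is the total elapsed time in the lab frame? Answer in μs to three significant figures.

Leg 1: β = 0.829; γ = 1/√(1 − 0.829²) = 1/√0.3128 = 1.788; Δt_1 = 1.788 × 196 = 350.5 μs.
Leg 2: β = 0.939; γ = 1/√(1 − 0.939²) = 1/√0.1183 = 2.908; Δt_2 = 2.908 × 55.8 = 162.2 μs.
Leg 3: β = 0.940; γ = 1/√(1 − 0.940²) = 1/√0.1164 = 2.931; Δt_3 = 2.931 × 198 = 580.3 μs.
Leg 4: γ = 1/√(1 − 0.869²) = 1/√0.2448 = 2.021; Δt_4 = 2.021 × 249 = 503.2 μs.
Total: 350.5 + 162.2 + 580.3 + 503.2 μs.

Δt = 1600 μs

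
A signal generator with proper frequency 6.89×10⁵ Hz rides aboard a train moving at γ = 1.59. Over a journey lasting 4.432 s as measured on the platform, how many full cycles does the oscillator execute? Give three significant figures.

γ = 1.59
The oscillator's own cycle count is N = f × τ where τ is the proper time on the train. τ = Δt/γ = 4.432/1.590 = 2.787 s = 2.787×10⁰ s.
N = 6.89×10⁵ × 2.787×10⁰ = 1.921×10⁶.

N = 1.92×10⁶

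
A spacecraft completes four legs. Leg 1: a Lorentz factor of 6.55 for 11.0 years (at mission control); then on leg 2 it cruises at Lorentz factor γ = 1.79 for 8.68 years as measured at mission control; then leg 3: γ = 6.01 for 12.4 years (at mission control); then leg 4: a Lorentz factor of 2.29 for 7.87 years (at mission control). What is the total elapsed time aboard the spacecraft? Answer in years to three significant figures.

τ = 12.0 years

Leg 1: γ = 6.55; τ_1 = 11.0/6.550 = 1.679 years.
Leg 2: γ = 1.79; τ_2 = 8.68/1.790 = 4.849 years.
Leg 3: γ = 6.01; τ_3 = 12.4/6.010 = 2.063 years.
Leg 4: γ = 2.29; τ_4 = 7.87/2.290 = 3.437 years.
Total: 1.679 + 4.849 + 2.063 + 3.437 years.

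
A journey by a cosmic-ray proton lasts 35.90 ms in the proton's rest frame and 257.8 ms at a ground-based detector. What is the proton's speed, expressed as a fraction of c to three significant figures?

The proper time is measured in the proton's rest frame (both events occur at the proton's location); Δt is measured at a ground-based detector. γ = Δt/τ = 257.8/35.90 = 7.181.
β = √(1 − 1/γ²) = √(1 − 0.01939) = √0.9806

β = 0.990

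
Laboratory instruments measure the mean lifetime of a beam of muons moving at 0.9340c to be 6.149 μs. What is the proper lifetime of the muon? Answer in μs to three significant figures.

τ₀ = 2.20 μs

γ = 1/√(1 − 0.9340²) = 1/√0.1276 = 2.799
The lab-frame lifetime is the dilated interval; the proper lifetime is τ₀ = Δt/γ = 6.149/2.799 μs.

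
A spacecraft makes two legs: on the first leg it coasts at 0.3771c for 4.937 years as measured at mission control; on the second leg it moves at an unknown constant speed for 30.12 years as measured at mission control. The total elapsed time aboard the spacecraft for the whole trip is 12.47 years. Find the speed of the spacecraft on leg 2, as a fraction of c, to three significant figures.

Leg 1: γ = 1/√(1 − 0.3771²) = 1/√0.8578 = 1.080; τ_1 = 4.937/1.080 = 4.573 years.
Leg 2: speed unknown; τ_2 = 30.12/γ_2.
Total proper time: 4.573 + τ_2 = 12.47, so τ_2 = 12.47 − 4.573 = 7.897 years.
γ_2 = 30.12/7.897 = 3.814; β = √(1 − 1/γ²) = √0.9313.

β = 0.965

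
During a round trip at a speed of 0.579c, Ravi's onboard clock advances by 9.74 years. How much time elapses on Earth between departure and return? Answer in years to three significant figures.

Δt = 11.9 years

γ = 1/√(1 − 0.579²) = 1/√0.6648 = 1.227
Earth-frame duration is the dilated interval: Δt = γτ = 1.227 × 9.74 years.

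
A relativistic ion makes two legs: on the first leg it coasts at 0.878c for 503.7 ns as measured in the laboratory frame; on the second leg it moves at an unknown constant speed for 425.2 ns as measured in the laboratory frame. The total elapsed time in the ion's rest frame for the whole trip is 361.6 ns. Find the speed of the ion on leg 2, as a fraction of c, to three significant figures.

Leg 1: γ = 1/√(1 − 0.878²) = 1/√0.2291 = 2.089; τ_1 = 503.7/2.089 = 241.1 ns.
Leg 2: speed unknown; τ_2 = 425.2/γ_2.
Total proper time: 241.1 + τ_2 = 361.6, so τ_2 = 361.6 − 241.1 = 120.5 ns.
γ_2 = 425.2/120.5 = 3.529; β = √(1 − 1/γ²) = √0.9197.

β = 0.959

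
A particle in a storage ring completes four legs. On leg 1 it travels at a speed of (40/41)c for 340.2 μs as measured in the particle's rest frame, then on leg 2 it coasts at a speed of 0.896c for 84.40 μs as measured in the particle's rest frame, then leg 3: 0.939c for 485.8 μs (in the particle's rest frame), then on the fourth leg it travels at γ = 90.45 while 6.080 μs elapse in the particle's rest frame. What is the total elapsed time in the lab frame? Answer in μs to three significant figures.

Leg 1: γ = 1/√(1 − (40/41)²) = 41/9 ≈ 4.556; Δt_1 = 4.556 × 340.2 = 1550 μs.
Leg 2: γ = 1/√(1 − 0.896²) = 1/√0.1972 = 2.252; Δt_2 = 2.252 × 84.40 = 190.1 μs.
Leg 3: γ = 1/√(1 − 0.939²) = 1/√0.1183 = 2.908; Δt_3 = 2.908 × 485.8 = 1413 μs.
Leg 4: γ = 90.45; Δt_4 = 90.45 × 6.080 = 549.9 μs.
Total: 1550 + 190.1 + 1413 + 549.9 μs.

Δt = 3700 μs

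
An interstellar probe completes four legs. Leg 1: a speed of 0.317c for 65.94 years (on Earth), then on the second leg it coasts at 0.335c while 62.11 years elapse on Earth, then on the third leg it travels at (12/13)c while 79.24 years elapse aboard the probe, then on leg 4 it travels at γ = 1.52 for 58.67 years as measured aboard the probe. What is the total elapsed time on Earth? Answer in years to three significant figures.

Leg 1: 65.94 years is already measured on Earth.
Leg 2: 62.11 years is already measured on Earth.
Leg 3: γ = 1/√(1 − (12/13)²) = 13/5 = 2.600; Δt_3 = 2.600 × 79.24 = 206.0 years.
Leg 4: γ = 1.52; Δt_4 = 1.520 × 58.67 = 89.18 years.
Total: 65.94 + 62.11 + 206.0 + 89.18 years.

Δt = 423 years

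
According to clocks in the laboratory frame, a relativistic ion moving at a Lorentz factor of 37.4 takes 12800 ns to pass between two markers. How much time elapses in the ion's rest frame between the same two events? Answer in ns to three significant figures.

γ = 37.4
The interval measured in the laboratory frame is the dilated one; the clock in the ion's rest frame measures the proper time τ = Δt/γ = 12800/37.40 ns.

τ = 342 ns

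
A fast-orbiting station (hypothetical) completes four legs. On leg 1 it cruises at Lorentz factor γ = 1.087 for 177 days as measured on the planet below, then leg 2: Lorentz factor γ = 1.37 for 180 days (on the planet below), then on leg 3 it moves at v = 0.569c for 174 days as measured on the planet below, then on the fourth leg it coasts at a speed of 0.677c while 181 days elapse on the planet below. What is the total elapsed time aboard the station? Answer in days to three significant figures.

τ = 571 days

Leg 1: γ = 1.087; τ_1 = 177/1.087 = 162.8 days.
Leg 2: γ = 1.37; τ_2 = 180/1.370 = 131.4 days.
Leg 3: γ = 1/√(1 − 0.569²) = 1/√0.6762 = 1.216; τ_3 = 174/1.216 = 143.1 days.
Leg 4: γ = 1/√(1 − 0.677²) = 1/√0.5417 = 1.359; τ_4 = 181/1.359 = 133.2 days.
Total: 162.8 + 131.4 + 143.1 + 133.2 days.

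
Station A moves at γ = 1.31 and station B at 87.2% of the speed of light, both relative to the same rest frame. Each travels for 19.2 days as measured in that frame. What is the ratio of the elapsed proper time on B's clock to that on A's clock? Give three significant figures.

A: γ = 1.31. B: β = 0.872; γ = 1/√(1 − 0.872²) = 1/√0.2396 = 2.043.
τ_A/τ_B = γ_B/γ_A = 2.043/1.310 = 1.559, so τ_B/τ_A = 0.6413.

τ_B/τ_A = 0.641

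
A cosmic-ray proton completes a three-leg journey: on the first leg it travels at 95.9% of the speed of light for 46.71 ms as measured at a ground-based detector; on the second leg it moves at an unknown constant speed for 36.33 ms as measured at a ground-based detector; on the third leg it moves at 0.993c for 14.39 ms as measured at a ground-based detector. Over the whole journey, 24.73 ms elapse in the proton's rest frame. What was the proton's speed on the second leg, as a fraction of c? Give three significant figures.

β = 0.963

Leg 1: β = 0.959; γ = 1/√(1 − 0.959²) = 1/√0.08032 = 3.529; τ_1 = 46.71/3.529 = 13.24 ms.
Leg 2: speed unknown; τ_2 = 36.33/γ_2.
Leg 3: γ = 1/√(1 − 0.993²) = 1/√0.01395 = 8.466; τ_3 = 14.39/8.466 = 1.700 ms.
Total proper time: 13.24 + τ_2 + 1.700 = 24.73, so τ_2 = 24.73 − 14.94 = 9.792 ms.
γ_2 = 36.33/9.792 = 3.710; β = √(1 − 1/γ²) = √0.9273.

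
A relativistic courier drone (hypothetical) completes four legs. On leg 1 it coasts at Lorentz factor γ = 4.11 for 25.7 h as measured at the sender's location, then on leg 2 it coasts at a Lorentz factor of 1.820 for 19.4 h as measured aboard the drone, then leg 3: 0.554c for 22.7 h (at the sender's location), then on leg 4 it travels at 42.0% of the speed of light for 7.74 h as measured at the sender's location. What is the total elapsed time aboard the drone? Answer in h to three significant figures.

Leg 1: γ = 4.11; τ_1 = 25.7/4.110 = 6.253 h.
Leg 2: 19.4 h is already measured aboard the drone.
Leg 3: γ = 1/√(1 − 0.554²) = 1/√0.6931 = 1.201; τ_3 = 22.7/1.201 = 18.90 h.
Leg 4: β = 0.420; γ = 1/√(1 − 0.420²) = 1/√0.8236 = 1.102; τ_4 = 7.74/1.102 = 7.024 h.
Total: 6.253 + 19.40 + 18.90 + 7.024 h.

τ = 51.6 h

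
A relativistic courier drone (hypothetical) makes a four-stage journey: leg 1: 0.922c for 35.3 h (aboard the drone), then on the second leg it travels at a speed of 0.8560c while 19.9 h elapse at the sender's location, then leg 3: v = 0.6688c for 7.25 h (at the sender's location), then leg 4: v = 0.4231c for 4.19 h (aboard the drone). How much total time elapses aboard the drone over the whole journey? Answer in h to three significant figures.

Leg 1: 35.3 h is already measured aboard the drone.
Leg 2: γ = 1/√(1 − 0.8560²) = 1/√0.2673 = 1.934; τ_2 = 19.9/1.934 = 10.29 h.
Leg 3: γ = 1/√(1 − 0.6688²) = 1/√0.5527 = 1.345; τ_3 = 7.25/1.345 = 5.390 h.
Leg 4: 4.19 h is already measured aboard the drone.
Total: 35.30 + 10.29 + 5.390 + 4.190 h.

τ = 55.2 h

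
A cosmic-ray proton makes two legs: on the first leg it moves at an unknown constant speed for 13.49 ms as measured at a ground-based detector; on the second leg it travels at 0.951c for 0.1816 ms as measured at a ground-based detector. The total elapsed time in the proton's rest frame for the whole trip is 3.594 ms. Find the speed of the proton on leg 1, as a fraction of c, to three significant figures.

Leg 1: speed unknown; τ_1 = 13.49/γ_1.
Leg 2: γ = 1/√(1 − 0.951²) = 1/√0.09560 = 3.234; τ_2 = 0.1816/3.234 = 0.05615 ms.
Total proper time: τ_1 + 0.05615 = 3.594, so τ_1 = 3.594 − 0.05615 = 3.538 ms.
γ_1 = 13.49/3.538 = 3.813; β = √(1 − 1/γ²) = √0.9312.

β = 0.965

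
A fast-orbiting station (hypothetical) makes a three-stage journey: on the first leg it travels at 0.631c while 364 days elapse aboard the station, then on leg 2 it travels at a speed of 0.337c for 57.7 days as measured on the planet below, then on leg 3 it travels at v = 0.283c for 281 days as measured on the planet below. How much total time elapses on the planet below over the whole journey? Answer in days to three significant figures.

Leg 1: γ = 1/√(1 − 0.631²) = 1/√0.6018 = 1.289; Δt_1 = 1.289 × 364 = 469.2 days.
Leg 2: 57.7 days is already measured on the planet below.
Leg 3: 281 days is already measured on the planet below.
Total: 469.2 + 57.70 + 281.0 days.

Δt = 808 days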